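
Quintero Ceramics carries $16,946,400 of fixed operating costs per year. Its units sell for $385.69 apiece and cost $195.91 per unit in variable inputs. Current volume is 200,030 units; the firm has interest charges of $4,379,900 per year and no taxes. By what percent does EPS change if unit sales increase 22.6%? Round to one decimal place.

Contribution at this volume is 200,030 × $189.78 = $37,961,693.40.
Operating income = contribution − fixed costs = $37,961,693.40 − $16,946,400 = $21,015,293.40.
After interest of $4,379,900.00, pre-tax earnings = $16,635,393.40.
Degree of combined leverage = contribution ÷ (EBIT − I) = $37,961,693.40 ÷ $16,635,393.40 = 2.2820.
EPS therefore changes by 2.2820 × (+22.6%) = +51.6%.

+51.6%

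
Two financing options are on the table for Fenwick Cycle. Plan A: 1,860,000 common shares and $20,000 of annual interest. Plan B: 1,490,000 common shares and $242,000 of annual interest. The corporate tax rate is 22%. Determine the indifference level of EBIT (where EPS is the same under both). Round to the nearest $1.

$1,136,000

At indifference, (EBIT − 20,000)(1 − t)/1,860,000 = (EBIT − 242,000)(1 − t)/1,490,000.
Cancelling (1 − t) and cross-multiplying: 1,490,000·(EBIT − 20,000) = 1,860,000·(EBIT − 242,000).
EBIT × (1,860,000 − 1,490,000) = 242,000 × 1,860,000 − 20,000 × 1,490,000 = 420,320,000,000, so EBIT = 420,320,000,000 ÷ 370,000 = 1,136,000.00.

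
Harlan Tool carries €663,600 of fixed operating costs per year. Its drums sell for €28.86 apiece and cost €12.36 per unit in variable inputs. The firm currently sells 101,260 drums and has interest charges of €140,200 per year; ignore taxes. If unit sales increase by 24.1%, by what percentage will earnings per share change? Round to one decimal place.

+46.4%

Total contribution margin = 101,260 × €16.50 = €1,670,790.00.
Subtracting fixed costs: EBIT = €1,670,790.00 − €663,600 = €1,007,190.00.
Interest = €140,200.00, so EBIT − I = €866,990.00.
DCL = total CM / (EBIT − I) = €1,670,790.00 / €866,990.00 = 1.9271.
%ΔEPS = DCL × %ΔSales = 1.9271 × +24.1% = +46.4%.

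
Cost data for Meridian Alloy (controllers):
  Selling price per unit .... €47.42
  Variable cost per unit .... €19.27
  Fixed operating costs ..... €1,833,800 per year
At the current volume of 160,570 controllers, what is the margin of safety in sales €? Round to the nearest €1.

Unit CM = price − variable cost = €47.42 − €19.27 = €28.15. Break-even units = €1,833,800 ÷ €28.15 = 65,143.87; break-even revenue = 65,143.87 × €47.42 = €3,089,122.42.
Current sales = 160,570 × €47.42 = €7,614,229.40.
Margin of safety = €7,614,229.40 − €3,089,122.42 = €4,525,107.

€4,525,107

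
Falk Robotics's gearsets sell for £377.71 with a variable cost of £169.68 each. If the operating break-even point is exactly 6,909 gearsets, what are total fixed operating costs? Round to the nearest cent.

£1,437,279.27

Unit CM = price − variable cost = £377.71 − £169.68 = £208.03.
Fixed costs = break-even units × CM = 6,909 × £208.03 = £1,437,279.27.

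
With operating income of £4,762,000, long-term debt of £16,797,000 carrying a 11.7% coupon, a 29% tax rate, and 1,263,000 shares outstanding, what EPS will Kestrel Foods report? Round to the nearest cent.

£1.57

Pre-tax income = £4,762,000 − £1,965,249.00 = £2,796,751.00.
Net income = £2,796,751.00 × (1 − 0.29) = £1,985,693.21.
EPS = £1,985,693.21 ÷ 1,263,000 = £1.57.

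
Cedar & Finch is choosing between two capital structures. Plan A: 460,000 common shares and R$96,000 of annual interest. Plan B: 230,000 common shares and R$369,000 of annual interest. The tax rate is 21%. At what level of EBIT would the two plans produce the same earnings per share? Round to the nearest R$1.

R$642,000

At indifference, (EBIT − 96,000)(1 − t)/460,000 = (EBIT − 369,000)(1 − t)/230,000.
The (1 − t) factor cancels: (EBIT − 96,000) × 230,000 = (EBIT − 369,000) × 460,000.
Solving, EBIT = (369,000·460,000 − 96,000·230,000) / (460,000 − 230,000) = 147,660,000,000 / 230,000 = 642,000.00.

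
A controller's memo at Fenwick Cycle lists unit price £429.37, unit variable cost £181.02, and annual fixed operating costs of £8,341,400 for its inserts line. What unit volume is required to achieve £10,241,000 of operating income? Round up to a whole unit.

74,824 inserts

Contribution margin per unit = £429.37 − £181.02 = £248.35.
Units = (FC + target) / CM = (£8,341,400 + £10,241,000) / £248.35 = 74,823.43, so 74,824 inserts.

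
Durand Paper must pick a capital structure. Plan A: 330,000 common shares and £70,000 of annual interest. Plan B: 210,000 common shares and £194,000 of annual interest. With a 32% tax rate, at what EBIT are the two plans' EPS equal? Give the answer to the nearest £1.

£411,000

At indifference, (EBIT − 70,000)(1 − t)/330,000 = (EBIT − 194,000)(1 − t)/210,000.
The (1 − t) factor cancels: (EBIT − 70,000) × 210,000 = (EBIT − 194,000) × 330,000.
EBIT × (330,000 − 210,000) = 194,000 × 330,000 − 70,000 × 210,000 = 49,320,000,000, so EBIT = 49,320,000,000 ÷ 120,000 = 411,000.00.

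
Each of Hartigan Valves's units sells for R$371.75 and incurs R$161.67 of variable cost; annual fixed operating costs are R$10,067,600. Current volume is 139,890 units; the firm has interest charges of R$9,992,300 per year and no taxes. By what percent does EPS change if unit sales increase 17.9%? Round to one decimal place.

+56.4%

At 139,890 units, contribution = 139,890 × R$210.08 = R$29,388,091.20.
EBIT = R$29,388,091.20 − R$10,067,600 = R$19,320,491.20.
Interest = R$9,992,300.00, so EBIT − I = R$9,328,191.20.
Degree of combined leverage = contribution ÷ (EBIT − I) = R$29,388,091.20 ÷ R$9,328,191.20 = 3.1505.
EPS therefore changes by 3.1505 × (+17.9%) = +56.4%.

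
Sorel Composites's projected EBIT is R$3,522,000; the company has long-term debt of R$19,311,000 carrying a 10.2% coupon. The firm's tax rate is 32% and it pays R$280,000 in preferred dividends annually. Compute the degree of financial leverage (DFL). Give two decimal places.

Annual interest charges come to R$1,969,722.00.
Preferred dividends grossed up pre-tax: R$280,000 / (1 − 0.32) = R$411,764.71.
DFL = EBIT ÷ [EBIT − I − D_p/(1−t)] = R$3,522,000 ÷ [R$3,522,000 − R$1,969,722.00 − R$411,764.71] = R$3,522,000 ÷ R$1,140,513.29 = 3.0881.

3.09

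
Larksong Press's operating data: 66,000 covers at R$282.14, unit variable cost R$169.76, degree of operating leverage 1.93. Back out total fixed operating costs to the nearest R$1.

Contribution at this volume is 66,000 × R$112.38 = R$7,417,080.00.
DOL = contribution / EBIT, so EBIT = R$7,417,080.00 / 1.93 = R$3,843,046.63.
Fixed costs = CM − EBIT = R$7,417,080.00 − R$3,843,046.63 = R$3,574,033.

R$3,574,033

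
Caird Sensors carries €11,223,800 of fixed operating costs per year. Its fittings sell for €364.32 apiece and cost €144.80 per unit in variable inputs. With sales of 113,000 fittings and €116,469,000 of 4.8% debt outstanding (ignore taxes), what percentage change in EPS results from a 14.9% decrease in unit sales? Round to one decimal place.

-46.3%

Total contribution margin = 113,000 × €219.52 = €24,805,760.00.
EBIT = €24,805,760.00 − €11,223,800 = €13,581,960.00.
After interest of €5,590,512.00, pre-tax earnings = €7,991,448.00.
Degree of combined leverage = contribution ÷ (EBIT − I) = €24,805,760.00 ÷ €7,991,448.00 = 3.1040.
EPS therefore changes by 3.1040 × (-14.9%) = -46.3%.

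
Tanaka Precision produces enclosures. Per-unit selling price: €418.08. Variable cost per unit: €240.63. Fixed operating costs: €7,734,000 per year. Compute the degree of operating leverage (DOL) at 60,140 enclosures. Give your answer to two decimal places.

Total contribution margin = 60,140 × €177.45 = €10,671,843.00.
EBIT = €10,671,843.00 − €7,734,000 = €2,937,843.00.
DOL = contribution ÷ EBIT = €10,671,843.00 ÷ €2,937,843.00 = 3.6325.

3.63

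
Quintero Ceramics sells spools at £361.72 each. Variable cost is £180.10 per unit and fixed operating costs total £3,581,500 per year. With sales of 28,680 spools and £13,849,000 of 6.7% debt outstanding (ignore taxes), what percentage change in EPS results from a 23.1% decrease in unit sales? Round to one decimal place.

-172.0%

Contribution at this volume is 28,680 × £181.62 = £5,208,861.60.
Operating income = contribution − fixed costs = £5,208,861.60 − £3,581,500 = £1,627,361.60.
Interest = £927,883.00, so EBIT − I = £699,478.60.
Degree of combined leverage = contribution ÷ (EBIT − I) = £5,208,861.60 ÷ £699,478.60 = 7.4468.
EPS therefore changes by 7.4468 × (-23.1%) = -172.0%.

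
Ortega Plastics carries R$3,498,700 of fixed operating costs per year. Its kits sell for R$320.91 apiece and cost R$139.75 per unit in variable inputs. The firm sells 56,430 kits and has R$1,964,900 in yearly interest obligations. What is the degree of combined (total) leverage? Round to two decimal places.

2.15

Contribution at this volume is 56,430 × R$181.16 = R$10,222,858.80.
Subtracting fixed costs: EBIT = R$10,222,858.80 − R$3,498,700 = R$6,724,158.80. Interest = R$1,964,900.00, so EBIT − I = R$4,759,258.80.
Degree of total leverage = total CM / (EBIT − interest) = R$10,222,858.80 / R$4,759,258.80 = 2.1480.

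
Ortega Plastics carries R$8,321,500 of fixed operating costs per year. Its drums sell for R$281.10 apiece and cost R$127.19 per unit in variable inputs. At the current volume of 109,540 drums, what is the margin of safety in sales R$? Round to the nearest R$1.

R$15,593,373

Unit CM = price − variable cost = R$281.10 − R$127.19 = R$153.91. Break-even units = R$8,321,500 ÷ R$153.91 = 54,067.31; break-even revenue = 54,067.31 × R$281.10 = R$15,198,321.42.
Actual sales revenue = 109,540 × R$281.10 = R$30,791,694.00.
Margin of safety = R$30,791,694.00 − R$15,198,321.42 = R$15,593,373.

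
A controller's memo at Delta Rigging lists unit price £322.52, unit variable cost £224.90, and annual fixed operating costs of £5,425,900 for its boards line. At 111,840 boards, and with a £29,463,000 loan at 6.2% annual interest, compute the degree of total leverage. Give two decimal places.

2.98

Contribution at this volume is 111,840 × £97.62 = £10,917,820.80.
Operating income = contribution − fixed costs = £10,917,820.80 − £5,425,900 = £5,491,920.80. Interest = £1,826,706.00.
DOL = £10,917,820.80 ÷ £5,491,920.80 = 1.9880; DFL = £5,491,920.80 ÷ £3,665,214.80 = 1.4984.
Combined leverage = 1.9880 × 1.4984 = 2.9788.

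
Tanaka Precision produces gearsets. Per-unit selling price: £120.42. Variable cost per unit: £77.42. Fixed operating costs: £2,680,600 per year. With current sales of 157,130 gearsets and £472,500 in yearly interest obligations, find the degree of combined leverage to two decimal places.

1.88

Total contribution margin = 157,130 × £43.00 = £6,756,590.00.
EBIT = £6,756,590.00 − £2,680,600 = £4,075,990.00. Interest = £472,500.00.
DOL = £6,756,590.00 ÷ £4,075,990.00 = 1.6577; DFL = £4,075,990.00 ÷ £3,603,490.00 = 1.1311.
Combined leverage = 1.6577 × 1.1311 = 1.8750.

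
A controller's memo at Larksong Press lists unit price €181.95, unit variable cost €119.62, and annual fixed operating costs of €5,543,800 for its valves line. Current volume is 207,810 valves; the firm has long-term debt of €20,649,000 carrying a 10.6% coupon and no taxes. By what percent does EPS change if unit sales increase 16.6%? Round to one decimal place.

Total contribution margin = 207,810 × €62.33 = €12,952,797.30.
EBIT = €12,952,797.30 − €5,543,800 = €7,408,997.30.
After interest of €2,188,794.00, pre-tax earnings = €5,220,203.30.
Degree of combined leverage = contribution ÷ (EBIT − I) = €12,952,797.30 ÷ €5,220,203.30 = 2.4813.
EPS therefore changes by 2.4813 × (+16.6%) = +41.2%.

+41.2%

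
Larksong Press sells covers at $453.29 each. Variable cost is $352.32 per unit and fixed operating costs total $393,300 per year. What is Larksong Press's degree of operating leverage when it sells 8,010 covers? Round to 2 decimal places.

Contribution at this volume is 8,010 × $100.97 = $808,769.70.
EBIT = $808,769.70 − $393,300 = $415,469.70.
Degree of operating leverage = $808,769.70 / $415,469.70 = 1.9466.

1.95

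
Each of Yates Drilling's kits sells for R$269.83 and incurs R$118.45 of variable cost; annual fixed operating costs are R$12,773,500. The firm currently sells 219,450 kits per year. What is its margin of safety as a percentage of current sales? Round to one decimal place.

Unit CM = price − variable cost = R$269.83 − R$118.45 = R$151.38. Break-even units = R$12,773,500 ÷ R$151.38 = 84,380.37; break-even revenue = 84,380.37 × R$269.83 = R$22,768,354.51.
Current sales = 219,450 × R$269.83 = R$59,214,193.50.
Margin of safety = (R$59,214,193.50 − R$22,768,354.51) ÷ R$59,214,193.50 = 61.5%.

61.5%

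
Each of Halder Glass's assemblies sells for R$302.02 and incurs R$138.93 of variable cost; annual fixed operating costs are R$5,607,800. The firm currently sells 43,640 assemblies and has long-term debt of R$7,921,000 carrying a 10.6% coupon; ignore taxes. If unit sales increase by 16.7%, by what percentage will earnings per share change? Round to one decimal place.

Contribution at this volume is 43,640 × R$163.09 = R$7,117,247.60.
EBIT = R$7,117,247.60 − R$5,607,800 = R$1,509,447.60.
Interest = R$839,626.00, so EBIT − I = R$669,821.60.
DCL = total CM / (EBIT − I) = R$7,117,247.60 / R$669,821.60 = 10.6256.
%ΔEPS = DCL × %ΔSales = 10.6256 × +16.7% = +177.4%.

+177.4%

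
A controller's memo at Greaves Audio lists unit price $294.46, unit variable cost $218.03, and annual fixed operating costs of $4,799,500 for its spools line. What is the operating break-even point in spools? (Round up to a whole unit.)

62,797 spools

Contribution margin per unit = $294.46 − $218.03 = $76.43.
Break-even Q = $4,799,500 / $76.43 = 62,796.02 → 62,797 spools.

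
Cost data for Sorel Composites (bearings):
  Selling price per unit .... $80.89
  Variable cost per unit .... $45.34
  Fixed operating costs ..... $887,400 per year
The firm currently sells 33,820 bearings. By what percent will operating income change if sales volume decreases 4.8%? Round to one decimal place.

Contribution at this volume is 33,820 × $35.55 = $1,202,301.00.
Subtracting fixed costs: EBIT = $1,202,301.00 − $887,400 = $314,901.00.
So DOL = total CM / EBIT = $1,202,301.00 / $314,901.00 = 3.8180.
So EBIT moves 3.8180 × (-4.8%) = -18.3%.

-18.3%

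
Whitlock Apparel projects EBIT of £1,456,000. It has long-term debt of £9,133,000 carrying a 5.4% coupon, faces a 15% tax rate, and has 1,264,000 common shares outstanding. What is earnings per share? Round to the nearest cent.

Pre-tax income = £1,456,000 − £493,182.00 = £962,818.00.
Net income = £962,818.00 × (1 − 0.15) = £818,395.30.
EPS = £818,395.30 ÷ 1,264,000 = £0.65.

£0.65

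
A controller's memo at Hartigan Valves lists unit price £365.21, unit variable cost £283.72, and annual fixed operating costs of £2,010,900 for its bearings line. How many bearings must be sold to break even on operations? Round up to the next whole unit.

24,677 bearings

Contribution margin per unit = £365.21 − £283.72 = £81.49.
Units to break even: £2,010,900 ÷ £81.49 = 24,676.65, rounded up to 24,677.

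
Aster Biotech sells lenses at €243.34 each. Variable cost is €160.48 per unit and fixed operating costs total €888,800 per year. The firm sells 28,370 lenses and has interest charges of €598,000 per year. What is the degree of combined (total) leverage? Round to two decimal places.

2.72

Contribution at this volume is 28,370 × €82.86 = €2,350,738.20.
Subtracting fixed costs: EBIT = €2,350,738.20 − €888,800 = €1,461,938.20. Interest = €598,000.00, so EBIT − I = €863,938.20.
DCL = contribution ÷ (EBIT − I) = €2,350,738.20 ÷ €863,938.20 = 2.7210.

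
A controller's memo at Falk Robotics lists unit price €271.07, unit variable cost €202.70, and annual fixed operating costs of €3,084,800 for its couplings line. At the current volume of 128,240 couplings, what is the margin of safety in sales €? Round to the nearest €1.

€22,531,554

Unit CM = price − variable cost = €271.07 − €202.70 = €68.37. Break-even units = €3,084,800 ÷ €68.37 = 45,119.20; break-even revenue = 45,119.20 × €271.07 = €12,230,462.72.
Current sales = 128,240 × €271.07 = €34,762,016.80.
Margin of safety = €34,762,016.80 − €12,230,462.72 = €22,531,554.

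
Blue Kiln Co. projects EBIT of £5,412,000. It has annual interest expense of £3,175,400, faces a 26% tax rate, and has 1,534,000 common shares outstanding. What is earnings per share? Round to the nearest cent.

£1.08

Interest = £3,175,400.00, so EBT = £5,412,000 − £3,175,400.00 = £2,236,600.00.
Net income = £2,236,600.00 × (1 − 0.26) = £1,655,084.00.
Per share: £1,655,084.00 / 1,534,000 shares = £1.08.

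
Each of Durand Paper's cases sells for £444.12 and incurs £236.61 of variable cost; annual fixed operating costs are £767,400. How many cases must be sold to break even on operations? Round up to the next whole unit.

Each unit contributes £444.12 − £236.61 = £207.51.
Units to break even: £767,400 ÷ £207.51 = 3,698.14, rounded up to 3,699.

3,699 cases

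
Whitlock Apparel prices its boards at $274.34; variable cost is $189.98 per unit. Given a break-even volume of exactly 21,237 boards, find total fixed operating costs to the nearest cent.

$1,791,553.32

Contribution margin per unit = $274.34 − $189.98 = $84.36.
Fixed costs = break-even units × CM = 21,237 × $84.36 = $1,791,553.32.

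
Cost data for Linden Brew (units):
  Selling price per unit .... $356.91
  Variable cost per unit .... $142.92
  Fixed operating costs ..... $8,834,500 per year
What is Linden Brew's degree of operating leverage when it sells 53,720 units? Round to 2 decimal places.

Total contribution margin = 53,720 × $213.99 = $11,495,542.80.
Operating income = contribution − fixed costs = $11,495,542.80 − $8,834,500 = $2,661,042.80.
Degree of operating leverage = $11,495,542.80 / $2,661,042.80 = 4.3199.

4.32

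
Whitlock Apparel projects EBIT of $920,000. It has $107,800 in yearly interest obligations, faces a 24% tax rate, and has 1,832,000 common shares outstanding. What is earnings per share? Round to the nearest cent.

$0.34

Interest = $107,800.00, so EBT = $920,000 − $107,800.00 = $812,200.00.
Net income = $812,200.00 × (1 − 0.24) = $617,272.00.
Per share: $617,272.00 / 1,832,000 shares = $0.34.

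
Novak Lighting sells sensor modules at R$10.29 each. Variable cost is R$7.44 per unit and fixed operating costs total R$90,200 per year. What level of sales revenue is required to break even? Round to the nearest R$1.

Contribution margin per unit = R$10.29 − R$7.44 = R$2.85, a CM ratio of R$2.85 ÷ R$10.29 = 0.2770.
Break-even sales = FC ÷ CM ratio = R$90,200 × R$10.29 / R$2.85 = R$325,669.

R$325,669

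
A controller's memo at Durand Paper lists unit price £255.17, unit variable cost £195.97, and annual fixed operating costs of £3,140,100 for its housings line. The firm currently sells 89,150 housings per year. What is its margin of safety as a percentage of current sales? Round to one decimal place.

Unit CM = price − variable cost = £255.17 − £195.97 = £59.20. Break-even units = £3,140,100 ÷ £59.20 = 53,042.23; break-even revenue = 53,042.23 × £255.17 = £13,534,785.76.
Current sales = 89,150 × £255.17 = £22,748,405.50.
Margin of safety = (£22,748,405.50 − £13,534,785.76) ÷ £22,748,405.50 = 40.5%.

40.5%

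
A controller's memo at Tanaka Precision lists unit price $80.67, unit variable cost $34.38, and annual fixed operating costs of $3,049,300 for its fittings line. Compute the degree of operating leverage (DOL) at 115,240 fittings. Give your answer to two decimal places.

Total contribution margin = 115,240 × $46.29 = $5,334,459.60.
Operating income = contribution − fixed costs = $5,334,459.60 − $3,049,300 = $2,285,159.60.
DOL = contribution ÷ EBIT = $5,334,459.60 ÷ $2,285,159.60 = 2.3344.

2.33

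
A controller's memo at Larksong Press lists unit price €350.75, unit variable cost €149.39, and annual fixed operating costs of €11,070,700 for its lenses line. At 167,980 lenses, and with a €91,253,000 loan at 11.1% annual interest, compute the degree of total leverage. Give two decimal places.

2.68

At 167,980 units, contribution = 167,980 × €201.36 = €33,824,452.80.
EBIT = €33,824,452.80 − €11,070,700 = €22,753,752.80. Interest = €10,129,083.00, so EBIT − I = €12,624,669.80.
Degree of total leverage = total CM / (EBIT − interest) = €33,824,452.80 / €12,624,669.80 = 2.6792.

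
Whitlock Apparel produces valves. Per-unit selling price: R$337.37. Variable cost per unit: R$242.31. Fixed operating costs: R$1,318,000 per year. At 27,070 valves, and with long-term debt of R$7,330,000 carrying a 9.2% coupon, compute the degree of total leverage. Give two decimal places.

4.43

At 27,070 units, contribution = 27,070 × R$95.06 = R$2,573,274.20.
EBIT = R$2,573,274.20 − R$1,318,000 = R$1,255,274.20. Interest = R$674,360.00, so EBIT − I = R$580,914.20.
Degree of total leverage = total CM / (EBIT − interest) = R$2,573,274.20 / R$580,914.20 = 4.4297.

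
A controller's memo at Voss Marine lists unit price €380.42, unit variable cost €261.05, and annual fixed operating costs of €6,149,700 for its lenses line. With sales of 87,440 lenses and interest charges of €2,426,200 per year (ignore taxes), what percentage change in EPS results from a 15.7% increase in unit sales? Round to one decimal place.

+88.0%

At 87,440 units, contribution = 87,440 × €119.37 = €10,437,712.80.
EBIT = €10,437,712.80 − €6,149,700 = €4,288,012.80.
After interest of €2,426,200.00, pre-tax earnings = €1,861,812.80.
Degree of combined leverage = contribution ÷ (EBIT − I) = €10,437,712.80 ÷ €1,861,812.80 = 5.6062.
EPS therefore changes by 5.6062 × (+15.7%) = +88.0%.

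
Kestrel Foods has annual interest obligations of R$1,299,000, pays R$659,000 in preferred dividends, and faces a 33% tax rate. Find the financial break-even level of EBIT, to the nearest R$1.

R$2,282,582

Grossing the preferred dividend up to pre-tax terms: R$659,000 / (1 − 0.33) = R$983,582.09.
EPS = 0 when EBIT covers interest plus the pre-tax preferred burden: R$1,299,000 + R$983,582.09 = R$2,282,582.09.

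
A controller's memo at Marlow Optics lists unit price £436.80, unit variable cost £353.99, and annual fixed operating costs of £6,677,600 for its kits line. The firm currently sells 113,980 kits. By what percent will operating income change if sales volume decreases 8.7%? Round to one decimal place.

-29.7%

Total contribution margin = 113,980 × £82.81 = £9,438,683.80.
Subtracting fixed costs: EBIT = £9,438,683.80 − £6,677,600 = £2,761,083.80.
So DOL = total CM / EBIT = £9,438,683.80 / £2,761,083.80 = 3.4185.
So EBIT moves 3.4185 × (-8.7%) = -29.7%.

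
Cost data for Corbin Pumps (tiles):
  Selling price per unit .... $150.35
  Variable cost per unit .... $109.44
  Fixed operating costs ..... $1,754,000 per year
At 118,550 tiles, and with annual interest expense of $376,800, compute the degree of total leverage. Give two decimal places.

Total contribution margin = 118,550 × $40.91 = $4,849,880.50.
EBIT = $4,849,880.50 − $1,754,000 = $3,095,880.50. Interest = $376,800.00, so EBIT − I = $2,719,080.50.
DCL = contribution ÷ (EBIT − I) = $4,849,880.50 ÷ $2,719,080.50 = 1.7836.

1.78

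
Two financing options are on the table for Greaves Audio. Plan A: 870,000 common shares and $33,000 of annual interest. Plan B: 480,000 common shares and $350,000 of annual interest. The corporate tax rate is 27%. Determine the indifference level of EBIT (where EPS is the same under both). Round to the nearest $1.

$740,154

At indifference, (EBIT − 33,000)(1 − t)/870,000 = (EBIT − 350,000)(1 − t)/480,000.
The (1 − t) factor cancels: (EBIT − 33,000) × 480,000 = (EBIT − 350,000) × 870,000.
EBIT × (870,000 − 480,000) = 350,000 × 870,000 − 33,000 × 480,000 = 288,660,000,000, so EBIT = 288,660,000,000 ÷ 390,000 = 740,153.85.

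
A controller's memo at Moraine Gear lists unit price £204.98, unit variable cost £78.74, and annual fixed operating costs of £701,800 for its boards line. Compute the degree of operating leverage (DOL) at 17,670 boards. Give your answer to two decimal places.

1.46

At 17,670 units, contribution = 17,670 × £126.24 = £2,230,660.80.
EBIT = £2,230,660.80 − £701,800 = £1,528,860.80.
So DOL = total CM / EBIT = £2,230,660.80 / £1,528,860.80 = 1.4590.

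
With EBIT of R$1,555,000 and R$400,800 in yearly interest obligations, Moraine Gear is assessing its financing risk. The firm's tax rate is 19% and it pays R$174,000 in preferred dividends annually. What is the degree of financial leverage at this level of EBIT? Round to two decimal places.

1.66

Annual interest charges come to R$400,800.00.
Pre-tax preferred-dividend burden = R$174,000 ÷ (1 − 0.19) = R$214,814.81.
DFL = EBIT ÷ [EBIT − I − D_p/(1−t)] = R$1,555,000 ÷ [R$1,555,000 − R$400,800.00 − R$214,814.81] = R$1,555,000 ÷ R$939,385.19 = 1.6553.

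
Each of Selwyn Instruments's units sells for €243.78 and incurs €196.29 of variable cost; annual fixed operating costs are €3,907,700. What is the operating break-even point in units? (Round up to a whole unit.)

82,285 units

Unit CM = price − variable cost = €243.78 − €196.29 = €47.49.
Break-even volume = fixed costs ÷ CM per unit = €3,907,700 ÷ €47.49 = 82,284.69, so 82,285 units.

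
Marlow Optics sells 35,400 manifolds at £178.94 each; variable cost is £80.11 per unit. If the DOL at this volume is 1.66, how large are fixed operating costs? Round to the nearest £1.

Total contribution margin = 35,400 × £98.83 = £3,498,582.00.
DOL = contribution / EBIT, so EBIT = £3,498,582.00 / 1.66 = £2,107,579.52.
And FC = contribution − EBIT = £3,498,582.00 − £2,107,579.52 = £1,391,002.

£1,391,002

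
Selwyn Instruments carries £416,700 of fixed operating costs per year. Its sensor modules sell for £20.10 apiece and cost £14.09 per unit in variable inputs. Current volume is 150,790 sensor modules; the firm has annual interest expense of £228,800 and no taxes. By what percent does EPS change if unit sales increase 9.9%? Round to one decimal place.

+34.4%

Total contribution margin = 150,790 × £6.01 = £906,247.90.
Subtracting fixed costs: EBIT = £906,247.90 − £416,700 = £489,547.90.
After interest of £228,800.00, pre-tax earnings = £260,747.90.
Degree of combined leverage = contribution ÷ (EBIT − I) = £906,247.90 ÷ £260,747.90 = 3.4756.
%ΔEPS = DCL × %ΔSales = 3.4756 × +9.9% = +34.4%.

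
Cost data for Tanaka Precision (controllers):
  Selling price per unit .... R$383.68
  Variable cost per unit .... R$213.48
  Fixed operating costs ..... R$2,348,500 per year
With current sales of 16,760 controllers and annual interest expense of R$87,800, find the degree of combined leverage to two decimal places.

Contribution at this volume is 16,760 × R$170.20 = R$2,852,552.00.
Subtracting fixed costs: EBIT = R$2,852,552.00 − R$2,348,500 = R$504,052.00. Interest = R$87,800.00.
DOL = R$2,852,552.00 ÷ R$504,052.00 = 5.6592; DFL = R$504,052.00 ÷ R$416,252.00 = 1.2109.
Combined leverage = 5.6592 × 1.2109 = 6.8527.

6.85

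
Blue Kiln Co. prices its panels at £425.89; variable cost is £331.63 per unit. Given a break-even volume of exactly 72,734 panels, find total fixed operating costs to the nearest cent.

£6,855,906.84

Unit CM = price − variable cost = £425.89 − £331.63 = £94.26.
Since BE = FC / CM, FC = 72,734 × £94.26 = £6,855,906.84.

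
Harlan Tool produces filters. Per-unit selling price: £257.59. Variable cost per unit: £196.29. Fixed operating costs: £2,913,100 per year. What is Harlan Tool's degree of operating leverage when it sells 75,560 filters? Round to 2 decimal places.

Contribution at this volume is 75,560 × £61.30 = £4,631,828.00.
EBIT = £4,631,828.00 − £2,913,100 = £1,718,728.00.
Degree of operating leverage = £4,631,828.00 / £1,718,728.00 = 2.6949.

2.69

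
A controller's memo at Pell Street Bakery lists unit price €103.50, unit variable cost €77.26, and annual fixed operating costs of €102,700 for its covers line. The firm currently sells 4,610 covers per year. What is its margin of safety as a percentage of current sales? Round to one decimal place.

Unit CM = price − variable cost = €103.50 − €77.26 = €26.24. Break-even units = €102,700 ÷ €26.24 = 3,913.87; break-even revenue = 3,913.87 × €103.50 = €405,085.75.
Current sales = 4,610 × €103.50 = €477,135.00.
Margin of safety = (€477,135.00 − €405,085.75) ÷ €477,135.00 = 15.1%.

15.1%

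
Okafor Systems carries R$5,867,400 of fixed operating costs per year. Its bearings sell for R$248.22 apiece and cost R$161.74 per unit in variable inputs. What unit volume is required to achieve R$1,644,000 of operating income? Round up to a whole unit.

86,858 bearings

Each unit contributes R$248.22 − R$161.74 = R$86.48.
Required volume = (fixed costs + target profit) ÷ CM = (R$5,867,400 + R$1,644,000) ÷ R$86.48 = 86,857.08, so 86,858 bearings.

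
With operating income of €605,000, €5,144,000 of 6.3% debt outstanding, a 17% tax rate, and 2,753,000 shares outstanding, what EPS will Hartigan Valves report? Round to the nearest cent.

€0.08

Interest = €324,072.00, so EBT = €605,000 − €324,072.00 = €280,928.00.
Net income = €280,928.00 × (1 − 0.17) = €233,170.24.
Per share: €233,170.24 / 2,753,000 shares = €0.08.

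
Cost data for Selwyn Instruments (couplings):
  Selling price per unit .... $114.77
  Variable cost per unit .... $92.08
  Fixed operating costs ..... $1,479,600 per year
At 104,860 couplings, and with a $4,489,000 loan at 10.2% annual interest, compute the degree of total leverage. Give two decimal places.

Contribution at this volume is 104,860 × $22.69 = $2,379,273.40.
Subtracting fixed costs: EBIT = $2,379,273.40 − $1,479,600 = $899,673.40. Interest = $457,878.00, so EBIT − I = $441,795.40.
Degree of total leverage = total CM / (EBIT − interest) = $2,379,273.40 / $441,795.40 = 5.3855.

5.39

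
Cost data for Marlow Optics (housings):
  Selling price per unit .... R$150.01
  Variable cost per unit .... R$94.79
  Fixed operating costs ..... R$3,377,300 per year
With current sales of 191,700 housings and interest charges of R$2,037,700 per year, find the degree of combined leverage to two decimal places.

2.05

Contribution at this volume is 191,700 × R$55.22 = R$10,585,674.00.
Operating income = contribution − fixed costs = R$10,585,674.00 − R$3,377,300 = R$7,208,374.00. Interest = R$2,037,700.00, so EBIT − I = R$5,170,674.00.
Degree of total leverage = total CM / (EBIT − interest) = R$10,585,674.00 / R$5,170,674.00 = 2.0473.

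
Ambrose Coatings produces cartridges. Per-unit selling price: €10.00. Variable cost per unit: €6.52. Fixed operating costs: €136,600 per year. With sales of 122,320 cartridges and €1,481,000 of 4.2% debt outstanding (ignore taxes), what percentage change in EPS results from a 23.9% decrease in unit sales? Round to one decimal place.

At 122,320 units, contribution = 122,320 × €3.48 = €425,673.60.
Operating income = contribution − fixed costs = €425,673.60 − €136,600 = €289,073.60.
Interest = €62,202.00, so EBIT − I = €226,871.60.
DCL = total CM / (EBIT − I) = €425,673.60 / €226,871.60 = 1.8763.
EPS therefore changes by 1.8763 × (-23.9%) = -44.8%.

-44.8%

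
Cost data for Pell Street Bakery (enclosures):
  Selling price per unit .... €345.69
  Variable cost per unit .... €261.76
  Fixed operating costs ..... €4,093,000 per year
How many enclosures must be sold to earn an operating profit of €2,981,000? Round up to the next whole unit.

84,285 enclosures

Unit CM = price − variable cost = €345.69 − €261.76 = €83.93.
Required volume = (fixed costs + target profit) ÷ CM = (€4,093,000 + €2,981,000) ÷ €83.93 = 84,284.52, so 84,285 enclosures.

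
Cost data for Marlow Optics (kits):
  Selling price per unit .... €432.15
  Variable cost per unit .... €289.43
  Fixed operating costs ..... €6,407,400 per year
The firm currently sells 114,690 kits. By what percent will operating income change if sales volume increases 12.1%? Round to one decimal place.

Contribution at this volume is 114,690 × €142.72 = €16,368,556.80.
Subtracting fixed costs: EBIT = €16,368,556.80 − €6,407,400 = €9,961,156.80.
Degree of operating leverage = €16,368,556.80 / €9,961,156.80 = 1.6432.
Operating income changes by 1.6432 × +12.1% = +19.9%.

+19.9%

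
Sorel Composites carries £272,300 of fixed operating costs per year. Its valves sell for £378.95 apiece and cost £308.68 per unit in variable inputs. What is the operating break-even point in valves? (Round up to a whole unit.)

3,876 valves

Contribution margin per unit = £378.95 − £308.68 = £70.27.
Units to break even: £272,300 ÷ £70.27 = 3,875.05, rounded up to 3,876.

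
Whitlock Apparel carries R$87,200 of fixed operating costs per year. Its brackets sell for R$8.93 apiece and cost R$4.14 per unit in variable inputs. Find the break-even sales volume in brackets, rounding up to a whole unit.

Unit CM = price − variable cost = R$8.93 − R$4.14 = R$4.79.
Break-even Q = R$87,200 / R$4.79 = 18,204.59 → 18,205 brackets.

18,205 brackets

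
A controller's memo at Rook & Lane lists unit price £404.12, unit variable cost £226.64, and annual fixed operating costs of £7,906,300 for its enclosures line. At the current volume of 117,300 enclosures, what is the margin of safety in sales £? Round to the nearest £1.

Contribution margin per unit = £404.12 − £226.64 = £177.48. Break-even units = £7,906,300 ÷ £177.48 = 44,547.55; break-even revenue = 44,547.55 × £404.12 = £18,002,557.79.
Actual sales revenue = 117,300 × £404.12 = £47,403,276.00.
Margin of safety = £47,403,276.00 − £18,002,557.79 = £29,400,718.

£29,400,718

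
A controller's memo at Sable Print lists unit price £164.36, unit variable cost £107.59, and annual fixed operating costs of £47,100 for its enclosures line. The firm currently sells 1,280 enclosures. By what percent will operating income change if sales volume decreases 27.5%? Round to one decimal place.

Contribution at this volume is 1,280 × £56.77 = £72,665.60.
EBIT = £72,665.60 − £47,100 = £25,565.60.
So DOL = total CM / EBIT = £72,665.60 / £25,565.60 = 2.8423.
Operating income changes by 2.8423 × -27.5% = -78.2%.

-78.2%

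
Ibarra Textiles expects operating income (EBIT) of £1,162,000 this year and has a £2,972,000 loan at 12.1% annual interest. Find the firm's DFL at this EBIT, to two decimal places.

Annual interest charges come to £359,612.00.
DFL = EBIT ÷ (EBIT − I) = £1,162,000 ÷ (£1,162,000 − £359,612.00) = £1,162,000 ÷ £802,388.00 = 1.4482.

1.45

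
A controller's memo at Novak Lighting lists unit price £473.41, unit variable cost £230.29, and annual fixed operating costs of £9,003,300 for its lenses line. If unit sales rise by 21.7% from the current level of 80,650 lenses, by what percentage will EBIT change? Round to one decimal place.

At 80,650 units, contribution = 80,650 × £243.12 = £19,607,628.00.
EBIT = £19,607,628.00 − £9,003,300 = £10,604,328.00.
So DOL = total CM / EBIT = £19,607,628.00 / £10,604,328.00 = 1.8490.
So EBIT moves 1.8490 × (+21.7%) = +40.1%.

+40.1%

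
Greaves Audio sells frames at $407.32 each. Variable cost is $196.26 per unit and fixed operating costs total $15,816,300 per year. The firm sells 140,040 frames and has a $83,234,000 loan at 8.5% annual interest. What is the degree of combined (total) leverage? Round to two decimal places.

Contribution at this volume is 140,040 × $211.06 = $29,556,842.40.
EBIT = $29,556,842.40 − $15,816,300 = $13,740,542.40. Interest = $7,074,890.00, so EBIT − I = $6,665,652.40.
Degree of total leverage = total CM / (EBIT − interest) = $29,556,842.40 / $6,665,652.40 = 4.4342.

4.43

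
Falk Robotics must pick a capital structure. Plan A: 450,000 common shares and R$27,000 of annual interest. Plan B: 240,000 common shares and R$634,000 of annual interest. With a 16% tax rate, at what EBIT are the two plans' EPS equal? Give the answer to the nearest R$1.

R$1,327,714

Set EPS_A = EPS_B: (EBIT − R$27,000)(1 − 0.16) ÷ 450,000 = (EBIT − R$634,000)(1 − 0.16) ÷ 240,000.
The (1 − t) factor cancels: (EBIT − 27,000) × 240,000 = (EBIT − 634,000) × 450,000.
EBIT × (450,000 − 240,000) = 634,000 × 450,000 − 27,000 × 240,000 = 278,820,000,000, so EBIT = 278,820,000,000 ÷ 210,000 = 1,327,714.29.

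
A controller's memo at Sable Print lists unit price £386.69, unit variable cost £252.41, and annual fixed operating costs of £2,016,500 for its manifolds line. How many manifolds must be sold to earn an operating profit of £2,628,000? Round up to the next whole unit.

Each unit contributes £386.69 − £252.41 = £134.28.
Required volume = (fixed costs + target profit) ÷ CM = (£2,016,500 + £2,628,000) ÷ £134.28 = 34,588.17, so 34,589 manifolds.

34,589 manifolds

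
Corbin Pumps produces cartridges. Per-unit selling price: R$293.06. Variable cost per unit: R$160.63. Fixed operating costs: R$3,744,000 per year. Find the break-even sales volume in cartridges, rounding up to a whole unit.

28,272 cartridges

Contribution margin per unit = R$293.06 − R$160.63 = R$132.43.
Break-even Q = R$3,744,000 / R$132.43 = 28,271.54 → 28,272 cartridges.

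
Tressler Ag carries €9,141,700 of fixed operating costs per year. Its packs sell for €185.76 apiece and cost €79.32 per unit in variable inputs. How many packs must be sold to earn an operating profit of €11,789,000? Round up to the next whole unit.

196,644 packs

Contribution margin per unit = €185.76 − €79.32 = €106.44.
Need Q such that Q × €106.44 − €9,141,700 = €11,789,000, i.e. Q = €20,930,700 / €106.44 = 196,643.18 → 196,644.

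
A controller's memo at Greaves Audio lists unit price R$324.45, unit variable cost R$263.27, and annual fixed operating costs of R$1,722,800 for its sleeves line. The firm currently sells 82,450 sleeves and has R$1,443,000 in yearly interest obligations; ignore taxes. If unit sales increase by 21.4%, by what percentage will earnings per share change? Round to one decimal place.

Contribution at this volume is 82,450 × R$61.18 = R$5,044,291.00.
EBIT = R$5,044,291.00 − R$1,722,800 = R$3,321,491.00.
Interest = R$1,443,000.00, so EBIT − I = R$1,878,491.00.
DCL = total CM / (EBIT − I) = R$5,044,291.00 / R$1,878,491.00 = 2.6853.
EPS therefore changes by 2.6853 × (+21.4%) = +57.5%.

+57.5%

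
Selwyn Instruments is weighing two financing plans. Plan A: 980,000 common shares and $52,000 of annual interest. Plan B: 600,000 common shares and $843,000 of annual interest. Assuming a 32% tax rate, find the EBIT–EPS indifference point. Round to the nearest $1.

$2,091,947

Set EPS_A = EPS_B: (EBIT − $52,000)(1 − 0.32) ÷ 980,000 = (EBIT − $843,000)(1 − 0.32) ÷ 600,000.
The (1 − t) factor cancels: (EBIT − 52,000) × 600,000 = (EBIT − 843,000) × 980,000.
Solving, EBIT = (843,000·980,000 − 52,000·600,000) / (980,000 − 600,000) = 794,940,000,000 / 380,000 = 2,091,947.37.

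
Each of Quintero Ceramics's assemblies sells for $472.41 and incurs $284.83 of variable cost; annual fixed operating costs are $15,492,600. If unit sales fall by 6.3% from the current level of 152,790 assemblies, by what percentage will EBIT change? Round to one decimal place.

-13.7%

Contribution at this volume is 152,790 × $187.58 = $28,660,348.20.
Subtracting fixed costs: EBIT = $28,660,348.20 − $15,492,600 = $13,167,748.20.
Degree of operating leverage = $28,660,348.20 / $13,167,748.20 = 2.1766.
%ΔEBIT = DOL × %ΔSales = 2.1766 × -6.3% = -13.7%.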